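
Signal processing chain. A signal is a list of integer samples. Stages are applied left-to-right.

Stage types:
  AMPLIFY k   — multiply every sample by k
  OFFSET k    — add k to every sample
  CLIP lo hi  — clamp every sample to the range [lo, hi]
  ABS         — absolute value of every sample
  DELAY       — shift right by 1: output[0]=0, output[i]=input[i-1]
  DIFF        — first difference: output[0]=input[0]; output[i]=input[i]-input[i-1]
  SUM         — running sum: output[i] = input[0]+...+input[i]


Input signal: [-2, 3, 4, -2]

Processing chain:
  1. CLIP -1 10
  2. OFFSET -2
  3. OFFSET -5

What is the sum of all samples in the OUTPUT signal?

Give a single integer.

Input: [-2, 3, 4, -2]
Stage 1 (CLIP -1 10): clip(-2,-1,10)=-1, clip(3,-1,10)=3, clip(4,-1,10)=4, clip(-2,-1,10)=-1 -> [-1, 3, 4, -1]
Stage 2 (OFFSET -2): -1+-2=-3, 3+-2=1, 4+-2=2, -1+-2=-3 -> [-3, 1, 2, -3]
Stage 3 (OFFSET -5): -3+-5=-8, 1+-5=-4, 2+-5=-3, -3+-5=-8 -> [-8, -4, -3, -8]
Output sum: -23

Answer: -23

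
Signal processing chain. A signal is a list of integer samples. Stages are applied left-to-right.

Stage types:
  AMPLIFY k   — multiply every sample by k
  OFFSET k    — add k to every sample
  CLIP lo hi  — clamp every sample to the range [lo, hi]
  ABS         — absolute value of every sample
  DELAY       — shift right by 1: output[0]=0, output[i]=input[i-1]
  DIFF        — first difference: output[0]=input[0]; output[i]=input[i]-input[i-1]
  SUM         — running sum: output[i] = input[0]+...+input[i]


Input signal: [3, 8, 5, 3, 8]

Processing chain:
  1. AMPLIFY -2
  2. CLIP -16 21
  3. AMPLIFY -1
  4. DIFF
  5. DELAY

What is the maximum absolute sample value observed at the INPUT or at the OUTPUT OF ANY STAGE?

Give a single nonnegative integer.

Input: [3, 8, 5, 3, 8] (max |s|=8)
Stage 1 (AMPLIFY -2): 3*-2=-6, 8*-2=-16, 5*-2=-10, 3*-2=-6, 8*-2=-16 -> [-6, -16, -10, -6, -16] (max |s|=16)
Stage 2 (CLIP -16 21): clip(-6,-16,21)=-6, clip(-16,-16,21)=-16, clip(-10,-16,21)=-10, clip(-6,-16,21)=-6, clip(-16,-16,21)=-16 -> [-6, -16, -10, -6, -16] (max |s|=16)
Stage 3 (AMPLIFY -1): -6*-1=6, -16*-1=16, -10*-1=10, -6*-1=6, -16*-1=16 -> [6, 16, 10, 6, 16] (max |s|=16)
Stage 4 (DIFF): s[0]=6, 16-6=10, 10-16=-6, 6-10=-4, 16-6=10 -> [6, 10, -6, -4, 10] (max |s|=10)
Stage 5 (DELAY): [0, 6, 10, -6, -4] = [0, 6, 10, -6, -4] -> [0, 6, 10, -6, -4] (max |s|=10)
Overall max amplitude: 16

Answer: 16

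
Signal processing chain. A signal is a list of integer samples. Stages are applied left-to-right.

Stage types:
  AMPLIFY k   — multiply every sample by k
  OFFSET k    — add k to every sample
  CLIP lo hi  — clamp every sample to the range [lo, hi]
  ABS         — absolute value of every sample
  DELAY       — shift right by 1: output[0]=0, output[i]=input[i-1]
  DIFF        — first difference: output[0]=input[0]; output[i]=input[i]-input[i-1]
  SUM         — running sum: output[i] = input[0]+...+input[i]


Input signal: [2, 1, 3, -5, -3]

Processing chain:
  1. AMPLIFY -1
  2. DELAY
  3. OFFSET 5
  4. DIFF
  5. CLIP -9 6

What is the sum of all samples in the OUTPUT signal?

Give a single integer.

Answer: 8

Derivation:
Input: [2, 1, 3, -5, -3]
Stage 1 (AMPLIFY -1): 2*-1=-2, 1*-1=-1, 3*-1=-3, -5*-1=5, -3*-1=3 -> [-2, -1, -3, 5, 3]
Stage 2 (DELAY): [0, -2, -1, -3, 5] = [0, -2, -1, -3, 5] -> [0, -2, -1, -3, 5]
Stage 3 (OFFSET 5): 0+5=5, -2+5=3, -1+5=4, -3+5=2, 5+5=10 -> [5, 3, 4, 2, 10]
Stage 4 (DIFF): s[0]=5, 3-5=-2, 4-3=1, 2-4=-2, 10-2=8 -> [5, -2, 1, -2, 8]
Stage 5 (CLIP -9 6): clip(5,-9,6)=5, clip(-2,-9,6)=-2, clip(1,-9,6)=1, clip(-2,-9,6)=-2, clip(8,-9,6)=6 -> [5, -2, 1, -2, 6]
Output sum: 8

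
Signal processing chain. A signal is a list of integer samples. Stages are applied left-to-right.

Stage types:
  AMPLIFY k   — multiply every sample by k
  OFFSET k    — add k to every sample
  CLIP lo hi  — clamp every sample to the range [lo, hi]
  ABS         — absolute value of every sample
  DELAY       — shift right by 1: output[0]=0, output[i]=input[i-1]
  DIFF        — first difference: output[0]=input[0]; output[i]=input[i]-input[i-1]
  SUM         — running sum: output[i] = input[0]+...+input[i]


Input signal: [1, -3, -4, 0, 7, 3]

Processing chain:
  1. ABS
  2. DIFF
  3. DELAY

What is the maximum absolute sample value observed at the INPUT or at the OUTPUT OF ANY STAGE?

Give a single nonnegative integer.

Input: [1, -3, -4, 0, 7, 3] (max |s|=7)
Stage 1 (ABS): |1|=1, |-3|=3, |-4|=4, |0|=0, |7|=7, |3|=3 -> [1, 3, 4, 0, 7, 3] (max |s|=7)
Stage 2 (DIFF): s[0]=1, 3-1=2, 4-3=1, 0-4=-4, 7-0=7, 3-7=-4 -> [1, 2, 1, -4, 7, -4] (max |s|=7)
Stage 3 (DELAY): [0, 1, 2, 1, -4, 7] = [0, 1, 2, 1, -4, 7] -> [0, 1, 2, 1, -4, 7] (max |s|=7)
Overall max amplitude: 7

Answer: 7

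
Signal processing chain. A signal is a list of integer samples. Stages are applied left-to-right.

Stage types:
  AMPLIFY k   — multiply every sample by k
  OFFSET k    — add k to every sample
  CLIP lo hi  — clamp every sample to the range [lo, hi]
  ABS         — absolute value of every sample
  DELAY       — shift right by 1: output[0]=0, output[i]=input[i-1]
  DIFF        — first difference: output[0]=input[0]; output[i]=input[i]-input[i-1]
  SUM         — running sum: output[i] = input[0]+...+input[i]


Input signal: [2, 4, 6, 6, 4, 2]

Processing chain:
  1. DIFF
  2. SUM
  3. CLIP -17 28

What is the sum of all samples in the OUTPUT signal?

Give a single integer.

Answer: 24

Derivation:
Input: [2, 4, 6, 6, 4, 2]
Stage 1 (DIFF): s[0]=2, 4-2=2, 6-4=2, 6-6=0, 4-6=-2, 2-4=-2 -> [2, 2, 2, 0, -2, -2]
Stage 2 (SUM): sum[0..0]=2, sum[0..1]=4, sum[0..2]=6, sum[0..3]=6, sum[0..4]=4, sum[0..5]=2 -> [2, 4, 6, 6, 4, 2]
Stage 3 (CLIP -17 28): clip(2,-17,28)=2, clip(4,-17,28)=4, clip(6,-17,28)=6, clip(6,-17,28)=6, clip(4,-17,28)=4, clip(2,-17,28)=2 -> [2, 4, 6, 6, 4, 2]
Output sum: 24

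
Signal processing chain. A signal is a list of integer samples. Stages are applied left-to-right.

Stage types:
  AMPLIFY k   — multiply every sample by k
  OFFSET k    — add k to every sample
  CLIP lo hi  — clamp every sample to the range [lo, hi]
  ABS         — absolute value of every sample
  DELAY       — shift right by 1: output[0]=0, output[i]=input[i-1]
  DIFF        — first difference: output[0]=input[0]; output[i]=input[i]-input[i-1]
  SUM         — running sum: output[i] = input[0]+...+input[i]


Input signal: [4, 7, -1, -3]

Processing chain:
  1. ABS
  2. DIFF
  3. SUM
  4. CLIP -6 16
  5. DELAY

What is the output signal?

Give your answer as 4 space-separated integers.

Answer: 0 4 7 1

Derivation:
Input: [4, 7, -1, -3]
Stage 1 (ABS): |4|=4, |7|=7, |-1|=1, |-3|=3 -> [4, 7, 1, 3]
Stage 2 (DIFF): s[0]=4, 7-4=3, 1-7=-6, 3-1=2 -> [4, 3, -6, 2]
Stage 3 (SUM): sum[0..0]=4, sum[0..1]=7, sum[0..2]=1, sum[0..3]=3 -> [4, 7, 1, 3]
Stage 4 (CLIP -6 16): clip(4,-6,16)=4, clip(7,-6,16)=7, clip(1,-6,16)=1, clip(3,-6,16)=3 -> [4, 7, 1, 3]
Stage 5 (DELAY): [0, 4, 7, 1] = [0, 4, 7, 1] -> [0, 4, 7, 1]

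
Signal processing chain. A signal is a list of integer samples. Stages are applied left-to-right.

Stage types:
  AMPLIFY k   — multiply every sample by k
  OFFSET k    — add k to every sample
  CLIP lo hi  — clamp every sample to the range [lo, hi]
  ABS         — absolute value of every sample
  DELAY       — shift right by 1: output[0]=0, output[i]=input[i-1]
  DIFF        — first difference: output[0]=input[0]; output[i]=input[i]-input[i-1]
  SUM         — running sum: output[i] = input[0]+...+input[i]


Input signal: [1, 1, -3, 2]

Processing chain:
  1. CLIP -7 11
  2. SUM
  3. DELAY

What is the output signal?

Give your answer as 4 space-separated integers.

Input: [1, 1, -3, 2]
Stage 1 (CLIP -7 11): clip(1,-7,11)=1, clip(1,-7,11)=1, clip(-3,-7,11)=-3, clip(2,-7,11)=2 -> [1, 1, -3, 2]
Stage 2 (SUM): sum[0..0]=1, sum[0..1]=2, sum[0..2]=-1, sum[0..3]=1 -> [1, 2, -1, 1]
Stage 3 (DELAY): [0, 1, 2, -1] = [0, 1, 2, -1] -> [0, 1, 2, -1]

Answer: 0 1 2 -1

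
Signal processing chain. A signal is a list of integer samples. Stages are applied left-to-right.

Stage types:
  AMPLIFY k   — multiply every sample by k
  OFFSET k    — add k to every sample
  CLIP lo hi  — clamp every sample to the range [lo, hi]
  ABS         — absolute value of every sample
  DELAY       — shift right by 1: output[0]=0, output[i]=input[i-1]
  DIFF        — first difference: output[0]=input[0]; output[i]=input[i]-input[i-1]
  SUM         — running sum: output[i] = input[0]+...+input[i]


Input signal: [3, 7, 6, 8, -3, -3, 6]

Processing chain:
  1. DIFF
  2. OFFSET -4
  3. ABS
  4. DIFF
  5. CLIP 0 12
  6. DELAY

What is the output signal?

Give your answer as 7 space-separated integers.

Input: [3, 7, 6, 8, -3, -3, 6]
Stage 1 (DIFF): s[0]=3, 7-3=4, 6-7=-1, 8-6=2, -3-8=-11, -3--3=0, 6--3=9 -> [3, 4, -1, 2, -11, 0, 9]
Stage 2 (OFFSET -4): 3+-4=-1, 4+-4=0, -1+-4=-5, 2+-4=-2, -11+-4=-15, 0+-4=-4, 9+-4=5 -> [-1, 0, -5, -2, -15, -4, 5]
Stage 3 (ABS): |-1|=1, |0|=0, |-5|=5, |-2|=2, |-15|=15, |-4|=4, |5|=5 -> [1, 0, 5, 2, 15, 4, 5]
Stage 4 (DIFF): s[0]=1, 0-1=-1, 5-0=5, 2-5=-3, 15-2=13, 4-15=-11, 5-4=1 -> [1, -1, 5, -3, 13, -11, 1]
Stage 5 (CLIP 0 12): clip(1,0,12)=1, clip(-1,0,12)=0, clip(5,0,12)=5, clip(-3,0,12)=0, clip(13,0,12)=12, clip(-11,0,12)=0, clip(1,0,12)=1 -> [1, 0, 5, 0, 12, 0, 1]
Stage 6 (DELAY): [0, 1, 0, 5, 0, 12, 0] = [0, 1, 0, 5, 0, 12, 0] -> [0, 1, 0, 5, 0, 12, 0]

Answer: 0 1 0 5 0 12 0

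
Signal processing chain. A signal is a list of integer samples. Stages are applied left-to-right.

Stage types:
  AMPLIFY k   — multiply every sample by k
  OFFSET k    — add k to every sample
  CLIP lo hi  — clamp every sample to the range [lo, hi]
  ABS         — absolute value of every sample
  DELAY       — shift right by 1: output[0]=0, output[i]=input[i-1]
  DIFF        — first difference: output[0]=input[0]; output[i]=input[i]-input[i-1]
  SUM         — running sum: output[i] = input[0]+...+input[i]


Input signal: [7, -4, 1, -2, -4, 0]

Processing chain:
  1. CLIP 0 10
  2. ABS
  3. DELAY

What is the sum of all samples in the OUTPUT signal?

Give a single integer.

Input: [7, -4, 1, -2, -4, 0]
Stage 1 (CLIP 0 10): clip(7,0,10)=7, clip(-4,0,10)=0, clip(1,0,10)=1, clip(-2,0,10)=0, clip(-4,0,10)=0, clip(0,0,10)=0 -> [7, 0, 1, 0, 0, 0]
Stage 2 (ABS): |7|=7, |0|=0, |1|=1, |0|=0, |0|=0, |0|=0 -> [7, 0, 1, 0, 0, 0]
Stage 3 (DELAY): [0, 7, 0, 1, 0, 0] = [0, 7, 0, 1, 0, 0] -> [0, 7, 0, 1, 0, 0]
Output sum: 8

Answer: 8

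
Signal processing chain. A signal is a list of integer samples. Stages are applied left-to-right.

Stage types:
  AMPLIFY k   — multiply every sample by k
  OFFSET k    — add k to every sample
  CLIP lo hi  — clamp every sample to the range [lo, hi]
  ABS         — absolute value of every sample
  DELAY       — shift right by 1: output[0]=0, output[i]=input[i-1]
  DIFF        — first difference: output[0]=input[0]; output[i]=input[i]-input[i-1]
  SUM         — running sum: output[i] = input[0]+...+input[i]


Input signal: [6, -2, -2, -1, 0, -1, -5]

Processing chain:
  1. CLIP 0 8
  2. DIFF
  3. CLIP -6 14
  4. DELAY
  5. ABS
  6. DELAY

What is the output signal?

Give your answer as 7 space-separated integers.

Input: [6, -2, -2, -1, 0, -1, -5]
Stage 1 (CLIP 0 8): clip(6,0,8)=6, clip(-2,0,8)=0, clip(-2,0,8)=0, clip(-1,0,8)=0, clip(0,0,8)=0, clip(-1,0,8)=0, clip(-5,0,8)=0 -> [6, 0, 0, 0, 0, 0, 0]
Stage 2 (DIFF): s[0]=6, 0-6=-6, 0-0=0, 0-0=0, 0-0=0, 0-0=0, 0-0=0 -> [6, -6, 0, 0, 0, 0, 0]
Stage 3 (CLIP -6 14): clip(6,-6,14)=6, clip(-6,-6,14)=-6, clip(0,-6,14)=0, clip(0,-6,14)=0, clip(0,-6,14)=0, clip(0,-6,14)=0, clip(0,-6,14)=0 -> [6, -6, 0, 0, 0, 0, 0]
Stage 4 (DELAY): [0, 6, -6, 0, 0, 0, 0] = [0, 6, -6, 0, 0, 0, 0] -> [0, 6, -6, 0, 0, 0, 0]
Stage 5 (ABS): |0|=0, |6|=6, |-6|=6, |0|=0, |0|=0, |0|=0, |0|=0 -> [0, 6, 6, 0, 0, 0, 0]
Stage 6 (DELAY): [0, 0, 6, 6, 0, 0, 0] = [0, 0, 6, 6, 0, 0, 0] -> [0, 0, 6, 6, 0, 0, 0]

Answer: 0 0 6 6 0 0 0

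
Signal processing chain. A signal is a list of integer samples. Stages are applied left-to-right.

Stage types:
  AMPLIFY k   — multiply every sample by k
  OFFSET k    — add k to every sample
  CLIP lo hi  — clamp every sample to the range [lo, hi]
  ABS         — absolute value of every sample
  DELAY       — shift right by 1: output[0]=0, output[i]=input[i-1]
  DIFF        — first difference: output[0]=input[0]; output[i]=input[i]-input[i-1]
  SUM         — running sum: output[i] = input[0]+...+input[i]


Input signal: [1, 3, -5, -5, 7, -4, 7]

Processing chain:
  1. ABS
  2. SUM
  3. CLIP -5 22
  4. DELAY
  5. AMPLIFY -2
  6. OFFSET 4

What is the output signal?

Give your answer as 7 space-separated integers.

Input: [1, 3, -5, -5, 7, -4, 7]
Stage 1 (ABS): |1|=1, |3|=3, |-5|=5, |-5|=5, |7|=7, |-4|=4, |7|=7 -> [1, 3, 5, 5, 7, 4, 7]
Stage 2 (SUM): sum[0..0]=1, sum[0..1]=4, sum[0..2]=9, sum[0..3]=14, sum[0..4]=21, sum[0..5]=25, sum[0..6]=32 -> [1, 4, 9, 14, 21, 25, 32]
Stage 3 (CLIP -5 22): clip(1,-5,22)=1, clip(4,-5,22)=4, clip(9,-5,22)=9, clip(14,-5,22)=14, clip(21,-5,22)=21, clip(25,-5,22)=22, clip(32,-5,22)=22 -> [1, 4, 9, 14, 21, 22, 22]
Stage 4 (DELAY): [0, 1, 4, 9, 14, 21, 22] = [0, 1, 4, 9, 14, 21, 22] -> [0, 1, 4, 9, 14, 21, 22]
Stage 5 (AMPLIFY -2): 0*-2=0, 1*-2=-2, 4*-2=-8, 9*-2=-18, 14*-2=-28, 21*-2=-42, 22*-2=-44 -> [0, -2, -8, -18, -28, -42, -44]
Stage 6 (OFFSET 4): 0+4=4, -2+4=2, -8+4=-4, -18+4=-14, -28+4=-24, -42+4=-38, -44+4=-40 -> [4, 2, -4, -14, -24, -38, -40]

Answer: 4 2 -4 -14 -24 -38 -40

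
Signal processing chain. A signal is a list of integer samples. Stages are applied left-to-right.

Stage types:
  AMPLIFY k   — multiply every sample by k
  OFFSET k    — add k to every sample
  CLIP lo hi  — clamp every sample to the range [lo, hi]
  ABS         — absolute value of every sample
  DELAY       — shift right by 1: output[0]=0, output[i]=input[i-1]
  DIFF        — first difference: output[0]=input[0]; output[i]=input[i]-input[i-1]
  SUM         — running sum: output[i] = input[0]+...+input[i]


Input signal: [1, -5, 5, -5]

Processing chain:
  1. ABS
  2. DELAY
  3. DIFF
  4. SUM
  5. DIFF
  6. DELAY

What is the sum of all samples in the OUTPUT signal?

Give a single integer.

Input: [1, -5, 5, -5]
Stage 1 (ABS): |1|=1, |-5|=5, |5|=5, |-5|=5 -> [1, 5, 5, 5]
Stage 2 (DELAY): [0, 1, 5, 5] = [0, 1, 5, 5] -> [0, 1, 5, 5]
Stage 3 (DIFF): s[0]=0, 1-0=1, 5-1=4, 5-5=0 -> [0, 1, 4, 0]
Stage 4 (SUM): sum[0..0]=0, sum[0..1]=1, sum[0..2]=5, sum[0..3]=5 -> [0, 1, 5, 5]
Stage 5 (DIFF): s[0]=0, 1-0=1, 5-1=4, 5-5=0 -> [0, 1, 4, 0]
Stage 6 (DELAY): [0, 0, 1, 4] = [0, 0, 1, 4] -> [0, 0, 1, 4]
Output sum: 5

Answer: 5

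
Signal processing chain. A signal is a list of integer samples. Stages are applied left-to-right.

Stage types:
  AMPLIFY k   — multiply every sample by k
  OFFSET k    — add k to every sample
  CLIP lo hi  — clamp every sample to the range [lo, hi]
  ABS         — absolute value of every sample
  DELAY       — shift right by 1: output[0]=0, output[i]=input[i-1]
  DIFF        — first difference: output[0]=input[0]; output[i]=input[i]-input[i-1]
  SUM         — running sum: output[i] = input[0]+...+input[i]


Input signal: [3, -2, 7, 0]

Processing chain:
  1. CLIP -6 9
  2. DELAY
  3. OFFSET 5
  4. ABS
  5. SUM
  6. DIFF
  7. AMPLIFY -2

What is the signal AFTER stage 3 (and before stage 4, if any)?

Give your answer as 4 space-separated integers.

Answer: 5 8 3 12

Derivation:
Input: [3, -2, 7, 0]
Stage 1 (CLIP -6 9): clip(3,-6,9)=3, clip(-2,-6,9)=-2, clip(7,-6,9)=7, clip(0,-6,9)=0 -> [3, -2, 7, 0]
Stage 2 (DELAY): [0, 3, -2, 7] = [0, 3, -2, 7] -> [0, 3, -2, 7]
Stage 3 (OFFSET 5): 0+5=5, 3+5=8, -2+5=3, 7+5=12 -> [5, 8, 3, 12]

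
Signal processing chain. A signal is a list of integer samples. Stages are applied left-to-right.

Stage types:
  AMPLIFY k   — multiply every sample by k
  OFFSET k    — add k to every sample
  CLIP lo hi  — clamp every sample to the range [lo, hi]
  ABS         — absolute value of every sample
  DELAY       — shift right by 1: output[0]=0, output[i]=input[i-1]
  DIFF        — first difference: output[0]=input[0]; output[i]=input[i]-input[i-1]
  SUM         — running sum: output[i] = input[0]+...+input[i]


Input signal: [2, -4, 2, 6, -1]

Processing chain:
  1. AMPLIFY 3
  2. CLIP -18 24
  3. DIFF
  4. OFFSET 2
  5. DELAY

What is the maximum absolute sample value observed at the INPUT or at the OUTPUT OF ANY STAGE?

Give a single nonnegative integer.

Input: [2, -4, 2, 6, -1] (max |s|=6)
Stage 1 (AMPLIFY 3): 2*3=6, -4*3=-12, 2*3=6, 6*3=18, -1*3=-3 -> [6, -12, 6, 18, -3] (max |s|=18)
Stage 2 (CLIP -18 24): clip(6,-18,24)=6, clip(-12,-18,24)=-12, clip(6,-18,24)=6, clip(18,-18,24)=18, clip(-3,-18,24)=-3 -> [6, -12, 6, 18, -3] (max |s|=18)
Stage 3 (DIFF): s[0]=6, -12-6=-18, 6--12=18, 18-6=12, -3-18=-21 -> [6, -18, 18, 12, -21] (max |s|=21)
Stage 4 (OFFSET 2): 6+2=8, -18+2=-16, 18+2=20, 12+2=14, -21+2=-19 -> [8, -16, 20, 14, -19] (max |s|=20)
Stage 5 (DELAY): [0, 8, -16, 20, 14] = [0, 8, -16, 20, 14] -> [0, 8, -16, 20, 14] (max |s|=20)
Overall max amplitude: 21

Answer: 21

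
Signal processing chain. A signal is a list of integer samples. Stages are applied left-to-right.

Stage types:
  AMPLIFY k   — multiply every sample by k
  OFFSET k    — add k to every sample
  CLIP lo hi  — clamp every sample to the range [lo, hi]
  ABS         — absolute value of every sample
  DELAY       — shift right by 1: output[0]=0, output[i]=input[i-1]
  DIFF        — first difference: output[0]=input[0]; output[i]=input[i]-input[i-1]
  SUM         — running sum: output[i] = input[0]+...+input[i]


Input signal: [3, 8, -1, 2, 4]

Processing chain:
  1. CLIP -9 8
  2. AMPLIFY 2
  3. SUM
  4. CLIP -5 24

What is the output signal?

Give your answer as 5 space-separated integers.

Answer: 6 22 20 24 24

Derivation:
Input: [3, 8, -1, 2, 4]
Stage 1 (CLIP -9 8): clip(3,-9,8)=3, clip(8,-9,8)=8, clip(-1,-9,8)=-1, clip(2,-9,8)=2, clip(4,-9,8)=4 -> [3, 8, -1, 2, 4]
Stage 2 (AMPLIFY 2): 3*2=6, 8*2=16, -1*2=-2, 2*2=4, 4*2=8 -> [6, 16, -2, 4, 8]
Stage 3 (SUM): sum[0..0]=6, sum[0..1]=22, sum[0..2]=20, sum[0..3]=24, sum[0..4]=32 -> [6, 22, 20, 24, 32]
Stage 4 (CLIP -5 24): clip(6,-5,24)=6, clip(22,-5,24)=22, clip(20,-5,24)=20, clip(24,-5,24)=24, clip(32,-5,24)=24 -> [6, 22, 20, 24, 24]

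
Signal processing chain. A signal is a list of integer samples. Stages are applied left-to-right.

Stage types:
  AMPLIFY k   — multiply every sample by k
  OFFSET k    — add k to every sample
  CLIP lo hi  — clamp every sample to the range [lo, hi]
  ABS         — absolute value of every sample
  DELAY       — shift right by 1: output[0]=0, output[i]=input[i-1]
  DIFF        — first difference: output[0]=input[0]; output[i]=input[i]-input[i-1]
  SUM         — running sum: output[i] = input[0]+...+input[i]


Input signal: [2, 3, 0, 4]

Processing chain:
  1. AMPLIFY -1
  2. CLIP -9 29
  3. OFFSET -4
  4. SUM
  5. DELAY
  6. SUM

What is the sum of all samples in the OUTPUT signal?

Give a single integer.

Input: [2, 3, 0, 4]
Stage 1 (AMPLIFY -1): 2*-1=-2, 3*-1=-3, 0*-1=0, 4*-1=-4 -> [-2, -3, 0, -4]
Stage 2 (CLIP -9 29): clip(-2,-9,29)=-2, clip(-3,-9,29)=-3, clip(0,-9,29)=0, clip(-4,-9,29)=-4 -> [-2, -3, 0, -4]
Stage 3 (OFFSET -4): -2+-4=-6, -3+-4=-7, 0+-4=-4, -4+-4=-8 -> [-6, -7, -4, -8]
Stage 4 (SUM): sum[0..0]=-6, sum[0..1]=-13, sum[0..2]=-17, sum[0..3]=-25 -> [-6, -13, -17, -25]
Stage 5 (DELAY): [0, -6, -13, -17] = [0, -6, -13, -17] -> [0, -6, -13, -17]
Stage 6 (SUM): sum[0..0]=0, sum[0..1]=-6, sum[0..2]=-19, sum[0..3]=-36 -> [0, -6, -19, -36]
Output sum: -61

Answer: -61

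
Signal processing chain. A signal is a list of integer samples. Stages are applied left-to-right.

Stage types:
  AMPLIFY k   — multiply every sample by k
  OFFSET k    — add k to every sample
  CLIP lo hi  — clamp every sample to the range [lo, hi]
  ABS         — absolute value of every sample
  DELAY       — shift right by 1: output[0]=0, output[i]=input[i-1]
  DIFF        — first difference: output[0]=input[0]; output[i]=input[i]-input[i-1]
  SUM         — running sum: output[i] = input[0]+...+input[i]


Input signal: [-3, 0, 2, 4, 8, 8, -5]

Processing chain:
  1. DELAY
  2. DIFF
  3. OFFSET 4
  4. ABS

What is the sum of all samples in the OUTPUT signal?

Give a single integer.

Input: [-3, 0, 2, 4, 8, 8, -5]
Stage 1 (DELAY): [0, -3, 0, 2, 4, 8, 8] = [0, -3, 0, 2, 4, 8, 8] -> [0, -3, 0, 2, 4, 8, 8]
Stage 2 (DIFF): s[0]=0, -3-0=-3, 0--3=3, 2-0=2, 4-2=2, 8-4=4, 8-8=0 -> [0, -3, 3, 2, 2, 4, 0]
Stage 3 (OFFSET 4): 0+4=4, -3+4=1, 3+4=7, 2+4=6, 2+4=6, 4+4=8, 0+4=4 -> [4, 1, 7, 6, 6, 8, 4]
Stage 4 (ABS): |4|=4, |1|=1, |7|=7, |6|=6, |6|=6, |8|=8, |4|=4 -> [4, 1, 7, 6, 6, 8, 4]
Output sum: 36

Answer: 36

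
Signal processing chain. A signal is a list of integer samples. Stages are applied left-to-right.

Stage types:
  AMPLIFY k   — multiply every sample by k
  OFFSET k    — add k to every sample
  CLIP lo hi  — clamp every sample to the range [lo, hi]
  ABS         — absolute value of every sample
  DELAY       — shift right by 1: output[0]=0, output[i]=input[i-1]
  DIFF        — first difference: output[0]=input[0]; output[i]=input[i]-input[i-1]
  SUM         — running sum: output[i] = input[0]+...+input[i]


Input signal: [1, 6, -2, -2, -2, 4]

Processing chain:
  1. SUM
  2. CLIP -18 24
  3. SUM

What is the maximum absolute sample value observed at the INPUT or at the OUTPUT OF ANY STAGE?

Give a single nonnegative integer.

Answer: 22

Derivation:
Input: [1, 6, -2, -2, -2, 4] (max |s|=6)
Stage 1 (SUM): sum[0..0]=1, sum[0..1]=7, sum[0..2]=5, sum[0..3]=3, sum[0..4]=1, sum[0..5]=5 -> [1, 7, 5, 3, 1, 5] (max |s|=7)
Stage 2 (CLIP -18 24): clip(1,-18,24)=1, clip(7,-18,24)=7, clip(5,-18,24)=5, clip(3,-18,24)=3, clip(1,-18,24)=1, clip(5,-18,24)=5 -> [1, 7, 5, 3, 1, 5] (max |s|=7)
Stage 3 (SUM): sum[0..0]=1, sum[0..1]=8, sum[0..2]=13, sum[0..3]=16, sum[0..4]=17, sum[0..5]=22 -> [1, 8, 13, 16, 17, 22] (max |s|=22)
Overall max amplitude: 22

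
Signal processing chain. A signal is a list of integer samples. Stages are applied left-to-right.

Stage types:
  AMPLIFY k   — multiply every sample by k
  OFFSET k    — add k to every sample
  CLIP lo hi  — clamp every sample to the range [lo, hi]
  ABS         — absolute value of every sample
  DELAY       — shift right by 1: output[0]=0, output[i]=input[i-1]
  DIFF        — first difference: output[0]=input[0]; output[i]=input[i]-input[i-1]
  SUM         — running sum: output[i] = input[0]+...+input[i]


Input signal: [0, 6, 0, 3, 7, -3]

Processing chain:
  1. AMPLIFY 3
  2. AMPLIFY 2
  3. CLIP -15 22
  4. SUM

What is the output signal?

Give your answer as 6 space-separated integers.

Input: [0, 6, 0, 3, 7, -3]
Stage 1 (AMPLIFY 3): 0*3=0, 6*3=18, 0*3=0, 3*3=9, 7*3=21, -3*3=-9 -> [0, 18, 0, 9, 21, -9]
Stage 2 (AMPLIFY 2): 0*2=0, 18*2=36, 0*2=0, 9*2=18, 21*2=42, -9*2=-18 -> [0, 36, 0, 18, 42, -18]
Stage 3 (CLIP -15 22): clip(0,-15,22)=0, clip(36,-15,22)=22, clip(0,-15,22)=0, clip(18,-15,22)=18, clip(42,-15,22)=22, clip(-18,-15,22)=-15 -> [0, 22, 0, 18, 22, -15]
Stage 4 (SUM): sum[0..0]=0, sum[0..1]=22, sum[0..2]=22, sum[0..3]=40, sum[0..4]=62, sum[0..5]=47 -> [0, 22, 22, 40, 62, 47]

Answer: 0 22 22 40 62 47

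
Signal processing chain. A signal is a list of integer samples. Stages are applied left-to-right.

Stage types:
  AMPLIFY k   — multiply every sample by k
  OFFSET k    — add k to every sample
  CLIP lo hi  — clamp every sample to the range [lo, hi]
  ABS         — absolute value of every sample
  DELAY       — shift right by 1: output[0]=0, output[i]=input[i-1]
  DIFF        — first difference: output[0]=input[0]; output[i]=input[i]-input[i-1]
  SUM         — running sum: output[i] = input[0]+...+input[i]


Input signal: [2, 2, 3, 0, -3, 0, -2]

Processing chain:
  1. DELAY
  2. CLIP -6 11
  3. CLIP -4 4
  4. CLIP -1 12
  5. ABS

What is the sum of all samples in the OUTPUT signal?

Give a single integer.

Input: [2, 2, 3, 0, -3, 0, -2]
Stage 1 (DELAY): [0, 2, 2, 3, 0, -3, 0] = [0, 2, 2, 3, 0, -3, 0] -> [0, 2, 2, 3, 0, -3, 0]
Stage 2 (CLIP -6 11): clip(0,-6,11)=0, clip(2,-6,11)=2, clip(2,-6,11)=2, clip(3,-6,11)=3, clip(0,-6,11)=0, clip(-3,-6,11)=-3, clip(0,-6,11)=0 -> [0, 2, 2, 3, 0, -3, 0]
Stage 3 (CLIP -4 4): clip(0,-4,4)=0, clip(2,-4,4)=2, clip(2,-4,4)=2, clip(3,-4,4)=3, clip(0,-4,4)=0, clip(-3,-4,4)=-3, clip(0,-4,4)=0 -> [0, 2, 2, 3, 0, -3, 0]
Stage 4 (CLIP -1 12): clip(0,-1,12)=0, clip(2,-1,12)=2, clip(2,-1,12)=2, clip(3,-1,12)=3, clip(0,-1,12)=0, clip(-3,-1,12)=-1, clip(0,-1,12)=0 -> [0, 2, 2, 3, 0, -1, 0]
Stage 5 (ABS): |0|=0, |2|=2, |2|=2, |3|=3, |0|=0, |-1|=1, |0|=0 -> [0, 2, 2, 3, 0, 1, 0]
Output sum: 8

Answer: 8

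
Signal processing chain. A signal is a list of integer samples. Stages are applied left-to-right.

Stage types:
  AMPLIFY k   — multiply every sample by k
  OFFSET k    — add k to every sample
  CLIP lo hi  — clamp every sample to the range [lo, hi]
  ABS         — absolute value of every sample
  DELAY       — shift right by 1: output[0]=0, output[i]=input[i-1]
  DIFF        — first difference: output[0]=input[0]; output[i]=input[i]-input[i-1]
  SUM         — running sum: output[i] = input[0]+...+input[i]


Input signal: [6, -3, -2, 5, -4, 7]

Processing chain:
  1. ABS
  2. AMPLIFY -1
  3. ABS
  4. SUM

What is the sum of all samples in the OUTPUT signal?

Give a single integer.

Answer: 89

Derivation:
Input: [6, -3, -2, 5, -4, 7]
Stage 1 (ABS): |6|=6, |-3|=3, |-2|=2, |5|=5, |-4|=4, |7|=7 -> [6, 3, 2, 5, 4, 7]
Stage 2 (AMPLIFY -1): 6*-1=-6, 3*-1=-3, 2*-1=-2, 5*-1=-5, 4*-1=-4, 7*-1=-7 -> [-6, -3, -2, -5, -4, -7]
Stage 3 (ABS): |-6|=6, |-3|=3, |-2|=2, |-5|=5, |-4|=4, |-7|=7 -> [6, 3, 2, 5, 4, 7]
Stage 4 (SUM): sum[0..0]=6, sum[0..1]=9, sum[0..2]=11, sum[0..3]=16, sum[0..4]=20, sum[0..5]=27 -> [6, 9, 11, 16, 20, 27]
Output sum: 89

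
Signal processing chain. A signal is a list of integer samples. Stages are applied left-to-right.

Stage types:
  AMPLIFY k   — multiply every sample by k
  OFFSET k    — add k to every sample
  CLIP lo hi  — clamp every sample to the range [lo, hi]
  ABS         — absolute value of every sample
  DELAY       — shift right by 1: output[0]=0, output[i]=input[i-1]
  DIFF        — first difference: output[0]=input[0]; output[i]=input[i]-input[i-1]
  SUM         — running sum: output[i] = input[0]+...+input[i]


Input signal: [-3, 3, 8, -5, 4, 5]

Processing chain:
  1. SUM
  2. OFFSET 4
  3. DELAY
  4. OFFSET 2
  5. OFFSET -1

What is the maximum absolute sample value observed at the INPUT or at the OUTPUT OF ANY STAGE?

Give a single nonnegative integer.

Input: [-3, 3, 8, -5, 4, 5] (max |s|=8)
Stage 1 (SUM): sum[0..0]=-3, sum[0..1]=0, sum[0..2]=8, sum[0..3]=3, sum[0..4]=7, sum[0..5]=12 -> [-3, 0, 8, 3, 7, 12] (max |s|=12)
Stage 2 (OFFSET 4): -3+4=1, 0+4=4, 8+4=12, 3+4=7, 7+4=11, 12+4=16 -> [1, 4, 12, 7, 11, 16] (max |s|=16)
Stage 3 (DELAY): [0, 1, 4, 12, 7, 11] = [0, 1, 4, 12, 7, 11] -> [0, 1, 4, 12, 7, 11] (max |s|=12)
Stage 4 (OFFSET 2): 0+2=2, 1+2=3, 4+2=6, 12+2=14, 7+2=9, 11+2=13 -> [2, 3, 6, 14, 9, 13] (max |s|=14)
Stage 5 (OFFSET -1): 2+-1=1, 3+-1=2, 6+-1=5, 14+-1=13, 9+-1=8, 13+-1=12 -> [1, 2, 5, 13, 8, 12] (max |s|=13)
Overall max amplitude: 16

Answer: 16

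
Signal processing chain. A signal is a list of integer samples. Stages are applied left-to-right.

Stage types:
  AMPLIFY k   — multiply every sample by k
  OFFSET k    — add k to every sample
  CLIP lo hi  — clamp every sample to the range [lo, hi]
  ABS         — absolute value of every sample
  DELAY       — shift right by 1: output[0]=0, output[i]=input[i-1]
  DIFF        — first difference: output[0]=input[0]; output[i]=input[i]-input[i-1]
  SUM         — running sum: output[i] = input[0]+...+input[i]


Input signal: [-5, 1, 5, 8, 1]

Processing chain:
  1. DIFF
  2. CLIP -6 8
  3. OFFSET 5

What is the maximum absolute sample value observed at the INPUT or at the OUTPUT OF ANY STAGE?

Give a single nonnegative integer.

Answer: 11

Derivation:
Input: [-5, 1, 5, 8, 1] (max |s|=8)
Stage 1 (DIFF): s[0]=-5, 1--5=6, 5-1=4, 8-5=3, 1-8=-7 -> [-5, 6, 4, 3, -7] (max |s|=7)
Stage 2 (CLIP -6 8): clip(-5,-6,8)=-5, clip(6,-6,8)=6, clip(4,-6,8)=4, clip(3,-6,8)=3, clip(-7,-6,8)=-6 -> [-5, 6, 4, 3, -6] (max |s|=6)
Stage 3 (OFFSET 5): -5+5=0, 6+5=11, 4+5=9, 3+5=8, -6+5=-1 -> [0, 11, 9, 8, -1] (max |s|=11)
Overall max amplitude: 11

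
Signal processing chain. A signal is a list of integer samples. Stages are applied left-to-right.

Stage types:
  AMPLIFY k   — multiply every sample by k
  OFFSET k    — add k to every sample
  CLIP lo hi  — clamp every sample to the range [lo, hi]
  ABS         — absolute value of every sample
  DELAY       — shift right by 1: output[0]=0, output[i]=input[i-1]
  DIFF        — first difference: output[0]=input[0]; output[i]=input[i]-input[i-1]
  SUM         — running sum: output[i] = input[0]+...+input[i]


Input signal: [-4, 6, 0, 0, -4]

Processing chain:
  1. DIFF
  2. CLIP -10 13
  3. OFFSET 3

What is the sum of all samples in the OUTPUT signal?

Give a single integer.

Answer: 11

Derivation:
Input: [-4, 6, 0, 0, -4]
Stage 1 (DIFF): s[0]=-4, 6--4=10, 0-6=-6, 0-0=0, -4-0=-4 -> [-4, 10, -6, 0, -4]
Stage 2 (CLIP -10 13): clip(-4,-10,13)=-4, clip(10,-10,13)=10, clip(-6,-10,13)=-6, clip(0,-10,13)=0, clip(-4,-10,13)=-4 -> [-4, 10, -6, 0, -4]
Stage 3 (OFFSET 3): -4+3=-1, 10+3=13, -6+3=-3, 0+3=3, -4+3=-1 -> [-1, 13, -3, 3, -1]
Output sum: 11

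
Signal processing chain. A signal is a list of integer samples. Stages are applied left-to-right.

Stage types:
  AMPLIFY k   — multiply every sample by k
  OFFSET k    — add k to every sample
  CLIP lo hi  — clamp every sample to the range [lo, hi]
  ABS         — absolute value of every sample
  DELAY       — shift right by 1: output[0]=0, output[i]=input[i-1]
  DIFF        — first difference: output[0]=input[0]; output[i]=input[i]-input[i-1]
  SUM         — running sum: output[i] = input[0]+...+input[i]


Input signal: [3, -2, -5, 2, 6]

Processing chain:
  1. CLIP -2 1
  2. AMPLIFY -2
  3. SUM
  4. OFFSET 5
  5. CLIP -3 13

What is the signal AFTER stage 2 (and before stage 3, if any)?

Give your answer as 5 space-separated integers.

Input: [3, -2, -5, 2, 6]
Stage 1 (CLIP -2 1): clip(3,-2,1)=1, clip(-2,-2,1)=-2, clip(-5,-2,1)=-2, clip(2,-2,1)=1, clip(6,-2,1)=1 -> [1, -2, -2, 1, 1]
Stage 2 (AMPLIFY -2): 1*-2=-2, -2*-2=4, -2*-2=4, 1*-2=-2, 1*-2=-2 -> [-2, 4, 4, -2, -2]

Answer: -2 4 4 -2 -2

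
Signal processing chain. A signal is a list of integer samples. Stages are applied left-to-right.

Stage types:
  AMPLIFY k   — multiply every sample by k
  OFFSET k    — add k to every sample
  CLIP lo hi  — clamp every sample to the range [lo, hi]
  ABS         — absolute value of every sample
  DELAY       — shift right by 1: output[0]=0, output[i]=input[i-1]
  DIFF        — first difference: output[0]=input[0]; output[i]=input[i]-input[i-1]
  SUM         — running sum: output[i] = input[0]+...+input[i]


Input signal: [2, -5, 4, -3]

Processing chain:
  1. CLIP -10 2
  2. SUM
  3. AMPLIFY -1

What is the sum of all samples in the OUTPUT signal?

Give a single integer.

Input: [2, -5, 4, -3]
Stage 1 (CLIP -10 2): clip(2,-10,2)=2, clip(-5,-10,2)=-5, clip(4,-10,2)=2, clip(-3,-10,2)=-3 -> [2, -5, 2, -3]
Stage 2 (SUM): sum[0..0]=2, sum[0..1]=-3, sum[0..2]=-1, sum[0..3]=-4 -> [2, -3, -1, -4]
Stage 3 (AMPLIFY -1): 2*-1=-2, -3*-1=3, -1*-1=1, -4*-1=4 -> [-2, 3, 1, 4]
Output sum: 6

Answer: 6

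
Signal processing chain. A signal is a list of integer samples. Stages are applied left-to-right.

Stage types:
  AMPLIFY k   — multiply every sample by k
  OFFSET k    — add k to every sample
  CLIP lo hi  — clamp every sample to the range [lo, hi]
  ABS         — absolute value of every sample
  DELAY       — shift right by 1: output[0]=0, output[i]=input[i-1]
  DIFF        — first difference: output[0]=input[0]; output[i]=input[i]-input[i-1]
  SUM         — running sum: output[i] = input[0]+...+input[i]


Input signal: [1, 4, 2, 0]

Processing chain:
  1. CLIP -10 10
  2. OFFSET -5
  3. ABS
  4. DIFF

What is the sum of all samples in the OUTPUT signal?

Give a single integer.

Answer: 5

Derivation:
Input: [1, 4, 2, 0]
Stage 1 (CLIP -10 10): clip(1,-10,10)=1, clip(4,-10,10)=4, clip(2,-10,10)=2, clip(0,-10,10)=0 -> [1, 4, 2, 0]
Stage 2 (OFFSET -5): 1+-5=-4, 4+-5=-1, 2+-5=-3, 0+-5=-5 -> [-4, -1, -3, -5]
Stage 3 (ABS): |-4|=4, |-1|=1, |-3|=3, |-5|=5 -> [4, 1, 3, 5]
Stage 4 (DIFF): s[0]=4, 1-4=-3, 3-1=2, 5-3=2 -> [4, -3, 2, 2]
Output sum: 5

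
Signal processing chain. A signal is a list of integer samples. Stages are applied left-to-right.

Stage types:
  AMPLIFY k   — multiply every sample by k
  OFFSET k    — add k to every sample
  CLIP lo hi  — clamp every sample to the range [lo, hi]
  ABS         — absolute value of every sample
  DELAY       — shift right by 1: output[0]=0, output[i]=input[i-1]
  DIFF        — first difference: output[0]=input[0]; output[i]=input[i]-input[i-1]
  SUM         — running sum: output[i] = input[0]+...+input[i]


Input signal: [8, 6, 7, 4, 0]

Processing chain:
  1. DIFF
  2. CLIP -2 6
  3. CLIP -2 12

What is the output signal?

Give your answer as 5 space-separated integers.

Answer: 6 -2 1 -2 -2

Derivation:
Input: [8, 6, 7, 4, 0]
Stage 1 (DIFF): s[0]=8, 6-8=-2, 7-6=1, 4-7=-3, 0-4=-4 -> [8, -2, 1, -3, -4]
Stage 2 (CLIP -2 6): clip(8,-2,6)=6, clip(-2,-2,6)=-2, clip(1,-2,6)=1, clip(-3,-2,6)=-2, clip(-4,-2,6)=-2 -> [6, -2, 1, -2, -2]
Stage 3 (CLIP -2 12): clip(6,-2,12)=6, clip(-2,-2,12)=-2, clip(1,-2,12)=1, clip(-2,-2,12)=-2, clip(-2,-2,12)=-2 -> [6, -2, 1, -2, -2]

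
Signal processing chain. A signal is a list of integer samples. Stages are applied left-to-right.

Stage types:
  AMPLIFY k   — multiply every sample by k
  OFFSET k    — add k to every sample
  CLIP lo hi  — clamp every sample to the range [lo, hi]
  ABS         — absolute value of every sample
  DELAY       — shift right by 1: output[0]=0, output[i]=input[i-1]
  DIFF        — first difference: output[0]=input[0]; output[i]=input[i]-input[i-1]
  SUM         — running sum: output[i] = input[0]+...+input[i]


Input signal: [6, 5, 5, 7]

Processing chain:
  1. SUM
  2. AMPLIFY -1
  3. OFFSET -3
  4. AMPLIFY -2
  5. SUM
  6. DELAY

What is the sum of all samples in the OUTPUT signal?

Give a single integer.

Input: [6, 5, 5, 7]
Stage 1 (SUM): sum[0..0]=6, sum[0..1]=11, sum[0..2]=16, sum[0..3]=23 -> [6, 11, 16, 23]
Stage 2 (AMPLIFY -1): 6*-1=-6, 11*-1=-11, 16*-1=-16, 23*-1=-23 -> [-6, -11, -16, -23]
Stage 3 (OFFSET -3): -6+-3=-9, -11+-3=-14, -16+-3=-19, -23+-3=-26 -> [-9, -14, -19, -26]
Stage 4 (AMPLIFY -2): -9*-2=18, -14*-2=28, -19*-2=38, -26*-2=52 -> [18, 28, 38, 52]
Stage 5 (SUM): sum[0..0]=18, sum[0..1]=46, sum[0..2]=84, sum[0..3]=136 -> [18, 46, 84, 136]
Stage 6 (DELAY): [0, 18, 46, 84] = [0, 18, 46, 84] -> [0, 18, 46, 84]
Output sum: 148

Answer: 148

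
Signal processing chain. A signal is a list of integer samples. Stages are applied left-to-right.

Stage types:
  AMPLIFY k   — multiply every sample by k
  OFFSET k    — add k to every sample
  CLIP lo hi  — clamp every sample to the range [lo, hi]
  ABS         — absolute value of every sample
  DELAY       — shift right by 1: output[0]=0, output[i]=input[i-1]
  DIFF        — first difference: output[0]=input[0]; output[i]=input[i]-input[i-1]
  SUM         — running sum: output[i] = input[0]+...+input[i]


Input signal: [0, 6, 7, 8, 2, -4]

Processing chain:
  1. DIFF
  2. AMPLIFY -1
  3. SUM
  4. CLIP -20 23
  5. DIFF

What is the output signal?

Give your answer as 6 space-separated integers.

Input: [0, 6, 7, 8, 2, -4]
Stage 1 (DIFF): s[0]=0, 6-0=6, 7-6=1, 8-7=1, 2-8=-6, -4-2=-6 -> [0, 6, 1, 1, -6, -6]
Stage 2 (AMPLIFY -1): 0*-1=0, 6*-1=-6, 1*-1=-1, 1*-1=-1, -6*-1=6, -6*-1=6 -> [0, -6, -1, -1, 6, 6]
Stage 3 (SUM): sum[0..0]=0, sum[0..1]=-6, sum[0..2]=-7, sum[0..3]=-8, sum[0..4]=-2, sum[0..5]=4 -> [0, -6, -7, -8, -2, 4]
Stage 4 (CLIP -20 23): clip(0,-20,23)=0, clip(-6,-20,23)=-6, clip(-7,-20,23)=-7, clip(-8,-20,23)=-8, clip(-2,-20,23)=-2, clip(4,-20,23)=4 -> [0, -6, -7, -8, -2, 4]
Stage 5 (DIFF): s[0]=0, -6-0=-6, -7--6=-1, -8--7=-1, -2--8=6, 4--2=6 -> [0, -6, -1, -1, 6, 6]

Answer: 0 -6 -1 -1 6 6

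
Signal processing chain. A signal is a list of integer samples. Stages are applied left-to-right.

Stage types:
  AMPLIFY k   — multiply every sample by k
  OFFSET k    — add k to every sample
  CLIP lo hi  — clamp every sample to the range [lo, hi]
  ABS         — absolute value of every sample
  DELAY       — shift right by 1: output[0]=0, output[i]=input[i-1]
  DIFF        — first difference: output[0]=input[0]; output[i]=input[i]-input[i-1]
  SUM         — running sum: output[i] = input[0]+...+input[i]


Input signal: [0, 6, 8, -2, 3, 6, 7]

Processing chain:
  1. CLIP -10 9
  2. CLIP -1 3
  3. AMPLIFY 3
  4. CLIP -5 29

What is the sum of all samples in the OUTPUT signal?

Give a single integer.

Input: [0, 6, 8, -2, 3, 6, 7]
Stage 1 (CLIP -10 9): clip(0,-10,9)=0, clip(6,-10,9)=6, clip(8,-10,9)=8, clip(-2,-10,9)=-2, clip(3,-10,9)=3, clip(6,-10,9)=6, clip(7,-10,9)=7 -> [0, 6, 8, -2, 3, 6, 7]
Stage 2 (CLIP -1 3): clip(0,-1,3)=0, clip(6,-1,3)=3, clip(8,-1,3)=3, clip(-2,-1,3)=-1, clip(3,-1,3)=3, clip(6,-1,3)=3, clip(7,-1,3)=3 -> [0, 3, 3, -1, 3, 3, 3]
Stage 3 (AMPLIFY 3): 0*3=0, 3*3=9, 3*3=9, -1*3=-3, 3*3=9, 3*3=9, 3*3=9 -> [0, 9, 9, -3, 9, 9, 9]
Stage 4 (CLIP -5 29): clip(0,-5,29)=0, clip(9,-5,29)=9, clip(9,-5,29)=9, clip(-3,-5,29)=-3, clip(9,-5,29)=9, clip(9,-5,29)=9, clip(9,-5,29)=9 -> [0, 9, 9, -3, 9, 9, 9]
Output sum: 42

Answer: 42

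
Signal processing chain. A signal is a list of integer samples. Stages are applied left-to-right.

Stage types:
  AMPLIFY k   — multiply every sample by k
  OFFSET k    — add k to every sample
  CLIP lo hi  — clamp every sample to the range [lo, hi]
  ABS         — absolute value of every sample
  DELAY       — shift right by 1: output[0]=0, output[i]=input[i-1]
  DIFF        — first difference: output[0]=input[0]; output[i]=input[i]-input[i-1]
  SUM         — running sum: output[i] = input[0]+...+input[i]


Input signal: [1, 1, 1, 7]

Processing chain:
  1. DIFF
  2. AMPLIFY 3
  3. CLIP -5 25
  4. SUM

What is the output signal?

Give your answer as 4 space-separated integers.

Input: [1, 1, 1, 7]
Stage 1 (DIFF): s[0]=1, 1-1=0, 1-1=0, 7-1=6 -> [1, 0, 0, 6]
Stage 2 (AMPLIFY 3): 1*3=3, 0*3=0, 0*3=0, 6*3=18 -> [3, 0, 0, 18]
Stage 3 (CLIP -5 25): clip(3,-5,25)=3, clip(0,-5,25)=0, clip(0,-5,25)=0, clip(18,-5,25)=18 -> [3, 0, 0, 18]
Stage 4 (SUM): sum[0..0]=3, sum[0..1]=3, sum[0..2]=3, sum[0..3]=21 -> [3, 3, 3, 21]

Answer: 3 3 3 21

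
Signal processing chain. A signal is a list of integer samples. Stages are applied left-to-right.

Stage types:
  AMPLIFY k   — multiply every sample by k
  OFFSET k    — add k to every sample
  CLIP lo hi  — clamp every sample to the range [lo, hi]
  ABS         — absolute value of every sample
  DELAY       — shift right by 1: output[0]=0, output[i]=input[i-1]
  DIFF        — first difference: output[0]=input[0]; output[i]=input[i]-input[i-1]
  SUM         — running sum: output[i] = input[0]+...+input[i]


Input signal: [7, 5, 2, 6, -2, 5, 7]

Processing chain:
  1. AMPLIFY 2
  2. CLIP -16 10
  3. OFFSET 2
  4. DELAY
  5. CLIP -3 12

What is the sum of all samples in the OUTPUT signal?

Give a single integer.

Answer: 52

Derivation:
Input: [7, 5, 2, 6, -2, 5, 7]
Stage 1 (AMPLIFY 2): 7*2=14, 5*2=10, 2*2=4, 6*2=12, -2*2=-4, 5*2=10, 7*2=14 -> [14, 10, 4, 12, -4, 10, 14]
Stage 2 (CLIP -16 10): clip(14,-16,10)=10, clip(10,-16,10)=10, clip(4,-16,10)=4, clip(12,-16,10)=10, clip(-4,-16,10)=-4, clip(10,-16,10)=10, clip(14,-16,10)=10 -> [10, 10, 4, 10, -4, 10, 10]
Stage 3 (OFFSET 2): 10+2=12, 10+2=12, 4+2=6, 10+2=12, -4+2=-2, 10+2=12, 10+2=12 -> [12, 12, 6, 12, -2, 12, 12]
Stage 4 (DELAY): [0, 12, 12, 6, 12, -2, 12] = [0, 12, 12, 6, 12, -2, 12] -> [0, 12, 12, 6, 12, -2, 12]
Stage 5 (CLIP -3 12): clip(0,-3,12)=0, clip(12,-3,12)=12, clip(12,-3,12)=12, clip(6,-3,12)=6, clip(12,-3,12)=12, clip(-2,-3,12)=-2, clip(12,-3,12)=12 -> [0, 12, 12, 6, 12, -2, 12]
Output sum: 52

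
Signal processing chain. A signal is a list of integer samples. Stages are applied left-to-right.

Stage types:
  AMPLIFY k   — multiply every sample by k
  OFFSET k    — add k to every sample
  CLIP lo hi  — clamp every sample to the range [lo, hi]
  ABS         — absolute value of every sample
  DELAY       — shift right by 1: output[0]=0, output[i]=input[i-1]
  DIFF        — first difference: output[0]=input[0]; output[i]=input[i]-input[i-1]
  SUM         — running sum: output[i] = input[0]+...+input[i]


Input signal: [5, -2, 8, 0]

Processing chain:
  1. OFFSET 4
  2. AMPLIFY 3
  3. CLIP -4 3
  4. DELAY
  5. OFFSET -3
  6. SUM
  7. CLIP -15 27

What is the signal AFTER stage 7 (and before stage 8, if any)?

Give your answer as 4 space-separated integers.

Answer: -3 -3 -3 -3

Derivation:
Input: [5, -2, 8, 0]
Stage 1 (OFFSET 4): 5+4=9, -2+4=2, 8+4=12, 0+4=4 -> [9, 2, 12, 4]
Stage 2 (AMPLIFY 3): 9*3=27, 2*3=6, 12*3=36, 4*3=12 -> [27, 6, 36, 12]
Stage 3 (CLIP -4 3): clip(27,-4,3)=3, clip(6,-4,3)=3, clip(36,-4,3)=3, clip(12,-4,3)=3 -> [3, 3, 3, 3]
Stage 4 (DELAY): [0, 3, 3, 3] = [0, 3, 3, 3] -> [0, 3, 3, 3]
Stage 5 (OFFSET -3): 0+-3=-3, 3+-3=0, 3+-3=0, 3+-3=0 -> [-3, 0, 0, 0]
Stage 6 (SUM): sum[0..0]=-3, sum[0..1]=-3, sum[0..2]=-3, sum[0..3]=-3 -> [-3, -3, -3, -3]
Stage 7 (CLIP -15 27): clip(-3,-15,27)=-3, clip(-3,-15,27)=-3, clip(-3,-15,27)=-3, clip(-3,-15,27)=-3 -> [-3, -3, -3, -3]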